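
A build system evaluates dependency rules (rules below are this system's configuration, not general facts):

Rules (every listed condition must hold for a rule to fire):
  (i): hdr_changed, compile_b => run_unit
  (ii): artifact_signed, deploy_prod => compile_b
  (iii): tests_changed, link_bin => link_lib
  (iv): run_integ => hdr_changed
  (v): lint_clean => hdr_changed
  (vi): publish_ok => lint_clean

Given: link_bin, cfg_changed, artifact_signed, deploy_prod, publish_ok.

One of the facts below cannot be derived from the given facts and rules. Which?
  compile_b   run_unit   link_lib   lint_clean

[1] (ii) [artifact_signed, deploy_prod => compile_b]; (vi) [publish_ok => lint_clean]. ⇒ new: compile_b, lint_clean.
[2] (v) [lint_clean => hdr_changed]. ⇒ new: hdr_changed.
[3] (i) [hdr_changed, compile_b => run_unit]. ⇒ new: run_unit.
Derived: run_unit (round 3), compile_b (round 1), lint_clean (round 1). link_lib never appears in any round.

link_lib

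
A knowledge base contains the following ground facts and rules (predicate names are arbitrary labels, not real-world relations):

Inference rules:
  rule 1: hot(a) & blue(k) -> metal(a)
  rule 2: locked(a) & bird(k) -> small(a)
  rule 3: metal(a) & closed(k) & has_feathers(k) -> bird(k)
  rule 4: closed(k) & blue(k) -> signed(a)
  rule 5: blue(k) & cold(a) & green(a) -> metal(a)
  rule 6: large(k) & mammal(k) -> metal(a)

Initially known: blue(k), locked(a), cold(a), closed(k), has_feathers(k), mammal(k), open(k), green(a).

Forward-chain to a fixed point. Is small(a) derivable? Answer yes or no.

Round 1 — rule 4, rule 5, derive signed(a), metal(a).
Round 2 — rule 3, derive bird(k).
Round 3 — rule 2, derive small(a).
small(a) appears in round 3, so it is derivable.

yes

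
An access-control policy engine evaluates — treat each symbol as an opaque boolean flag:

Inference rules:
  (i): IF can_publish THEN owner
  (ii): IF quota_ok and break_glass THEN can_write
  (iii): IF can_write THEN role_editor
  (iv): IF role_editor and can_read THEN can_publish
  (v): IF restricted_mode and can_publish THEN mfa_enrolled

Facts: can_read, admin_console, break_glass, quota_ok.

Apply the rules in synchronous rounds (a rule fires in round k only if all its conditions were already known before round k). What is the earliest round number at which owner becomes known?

[1] (ii) [IF quota_ok and break_glass THEN can_write]. ⇒ new: can_write.
[2] (iii) [IF can_write THEN role_editor]. ⇒ new: role_editor.
[3] (iv) [IF role_editor and can_read THEN can_publish]. ⇒ new: can_publish.
[4] (i) [IF can_publish THEN owner]. ⇒ new: owner.
owner first appears in round 4.

4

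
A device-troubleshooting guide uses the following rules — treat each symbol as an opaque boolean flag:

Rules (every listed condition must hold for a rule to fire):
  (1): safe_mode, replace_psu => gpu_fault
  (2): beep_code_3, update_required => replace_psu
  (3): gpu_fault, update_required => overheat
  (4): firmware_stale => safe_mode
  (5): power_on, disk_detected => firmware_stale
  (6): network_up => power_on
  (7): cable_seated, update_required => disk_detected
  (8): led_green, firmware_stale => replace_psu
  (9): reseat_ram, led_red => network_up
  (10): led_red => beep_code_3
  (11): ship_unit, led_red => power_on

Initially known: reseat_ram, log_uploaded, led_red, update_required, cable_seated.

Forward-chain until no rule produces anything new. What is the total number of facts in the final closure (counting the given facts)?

Round 1: (7) [cable_seated, update_required => disk_detected]; (9) [reseat_ram, led_red => network_up]; (10) [led_red => beep_code_3]. New: disk_detected, network_up, beep_code_3.
Round 2: (2) [beep_code_3, update_required => replace_psu]; (6) [network_up => power_on]. New: replace_psu, power_on.
Round 3: (5) [power_on, disk_detected => firmware_stale]. New: firmware_stale.
Round 4: (4) [firmware_stale => safe_mode]. New: safe_mode.
Round 5: (1) [safe_mode, replace_psu => gpu_fault]. New: gpu_fault.
Round 6: (3) [gpu_fault, update_required => overheat]. New: overheat.
Closure: {beep_code_3, cable_seated, disk_detected, firmware_stale, gpu_fault, led_red, log_uploaded, network_up, overheat, power_on, replace_psu, reseat_ram, safe_mode, update_required} — 14 facts.

14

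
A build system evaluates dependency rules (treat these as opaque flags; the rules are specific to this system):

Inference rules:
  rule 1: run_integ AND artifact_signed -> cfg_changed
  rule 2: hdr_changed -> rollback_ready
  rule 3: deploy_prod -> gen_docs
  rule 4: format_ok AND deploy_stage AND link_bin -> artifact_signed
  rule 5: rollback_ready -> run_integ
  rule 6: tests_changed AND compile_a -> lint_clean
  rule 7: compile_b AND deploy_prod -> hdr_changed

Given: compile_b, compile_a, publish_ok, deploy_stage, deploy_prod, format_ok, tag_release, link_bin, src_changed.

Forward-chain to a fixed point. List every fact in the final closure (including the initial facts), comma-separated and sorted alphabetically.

[1] rule 3 [deploy_prod -> gen_docs]; rule 4 [format_ok AND deploy_stage AND link_bin -> artifact_signed]; rule 7 [compile_b AND deploy_prod -> hdr_changed]. ⇒ new: gen_docs, artifact_signed, hdr_changed.
[2] rule 2 [hdr_changed -> rollback_ready]. ⇒ new: rollback_ready.
[3] rule 5 [rollback_ready -> run_integ]. ⇒ new: run_integ.
[4] rule 1 [run_integ AND artifact_signed -> cfg_changed]. ⇒ new: cfg_changed.

artifact_signed, cfg_changed, compile_a, compile_b, deploy_prod, deploy_stage, format_ok, gen_docs, hdr_changed, link_bin, publish_ok, rollback_ready, run_integ, src_changed, tag_release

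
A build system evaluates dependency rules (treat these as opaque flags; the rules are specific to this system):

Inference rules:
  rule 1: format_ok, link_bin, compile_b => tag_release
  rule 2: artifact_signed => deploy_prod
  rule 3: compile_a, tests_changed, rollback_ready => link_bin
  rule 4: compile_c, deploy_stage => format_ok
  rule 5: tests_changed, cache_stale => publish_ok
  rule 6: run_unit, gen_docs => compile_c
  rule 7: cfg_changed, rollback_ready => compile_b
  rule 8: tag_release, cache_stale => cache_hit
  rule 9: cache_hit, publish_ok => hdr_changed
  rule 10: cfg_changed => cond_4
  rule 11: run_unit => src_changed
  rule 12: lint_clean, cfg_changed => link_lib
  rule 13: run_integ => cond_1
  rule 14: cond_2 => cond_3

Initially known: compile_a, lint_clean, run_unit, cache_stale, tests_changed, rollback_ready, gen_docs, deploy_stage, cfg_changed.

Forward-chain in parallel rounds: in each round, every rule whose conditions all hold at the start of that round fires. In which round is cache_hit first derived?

4

Round 1: rule 3 [compile_a, tests_changed, rollback_ready => link_bin]; rule 5 [tests_changed, cache_stale => publish_ok]; rule 6 [run_unit, gen_docs => compile_c]; rule 7 [cfg_changed, rollback_ready => compile_b]; rule 10 [cfg_changed => cond_4]; rule 11 [run_unit => src_changed]; rule 12 [lint_clean, cfg_changed => link_lib]. Adds link_bin, publish_ok, compile_c, compile_b, cond_4, src_changed, link_lib.
Round 2: rule 4 [compile_c, deploy_stage => format_ok]. Adds format_ok.
Round 3: rule 1 [format_ok, link_bin, compile_b => tag_release]. Adds tag_release.
Round 4: rule 8 [tag_release, cache_stale => cache_hit]. Adds cache_hit.
cache_hit first appears in round 4.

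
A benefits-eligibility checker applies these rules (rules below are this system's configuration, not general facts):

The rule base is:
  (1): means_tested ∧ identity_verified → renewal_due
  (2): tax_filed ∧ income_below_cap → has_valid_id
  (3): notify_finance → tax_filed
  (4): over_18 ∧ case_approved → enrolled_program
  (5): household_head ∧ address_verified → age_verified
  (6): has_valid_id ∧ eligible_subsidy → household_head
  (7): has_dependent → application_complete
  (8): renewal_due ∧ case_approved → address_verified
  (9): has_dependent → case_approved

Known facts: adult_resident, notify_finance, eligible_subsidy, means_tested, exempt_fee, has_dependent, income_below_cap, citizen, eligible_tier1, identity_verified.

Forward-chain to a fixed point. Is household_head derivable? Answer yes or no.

Round 1: (1) [means_tested ∧ identity_verified → renewal_due]; (3) [notify_finance → tax_filed]; (7) [has_dependent → application_complete]; (9) [has_dependent → case_approved]. Adds renewal_due, tax_filed, application_complete, case_approved.
Round 2: (2) [tax_filed ∧ income_below_cap → has_valid_id]; (8) [renewal_due ∧ case_approved → address_verified]. Adds has_valid_id, address_verified.
Round 3: (6) [has_valid_id ∧ eligible_subsidy → household_head]. Adds household_head.
Round 4: (5) [household_head ∧ address_verified → age_verified]. Adds age_verified.
household_head appears in round 3, so it is derivable.

yes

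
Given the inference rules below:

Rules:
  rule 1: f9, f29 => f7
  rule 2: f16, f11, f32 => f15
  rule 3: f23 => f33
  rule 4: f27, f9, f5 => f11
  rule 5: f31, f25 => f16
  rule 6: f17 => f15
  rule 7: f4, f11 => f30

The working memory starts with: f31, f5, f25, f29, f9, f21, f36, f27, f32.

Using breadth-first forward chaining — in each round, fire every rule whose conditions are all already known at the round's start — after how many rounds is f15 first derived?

2

Round 1 fires rule 1, rule 4, rule 5, giving f7, f11, f16.
Round 2 fires rule 2, giving f15.
f15 first appears in round 2.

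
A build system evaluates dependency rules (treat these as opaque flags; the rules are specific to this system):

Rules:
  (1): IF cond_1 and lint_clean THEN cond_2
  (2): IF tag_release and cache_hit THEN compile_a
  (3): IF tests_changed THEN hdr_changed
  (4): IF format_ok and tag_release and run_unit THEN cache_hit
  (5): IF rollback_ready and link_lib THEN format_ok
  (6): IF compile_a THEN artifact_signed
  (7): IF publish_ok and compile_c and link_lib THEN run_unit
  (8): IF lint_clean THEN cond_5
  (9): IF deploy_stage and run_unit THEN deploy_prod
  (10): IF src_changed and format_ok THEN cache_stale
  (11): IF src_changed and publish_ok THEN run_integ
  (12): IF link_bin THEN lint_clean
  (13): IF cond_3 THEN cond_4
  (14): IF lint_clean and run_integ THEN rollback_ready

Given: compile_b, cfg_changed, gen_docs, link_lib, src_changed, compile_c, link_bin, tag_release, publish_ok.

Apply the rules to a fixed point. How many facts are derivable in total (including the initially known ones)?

[1] (7) [IF publish_ok and compile_c and link_lib THEN run_unit]; (11) [IF src_changed and publish_ok THEN run_integ]; (12) [IF link_bin THEN lint_clean]. ⇒ new: run_unit, run_integ, lint_clean.
[2] (8) [IF lint_clean THEN cond_5]; (14) [IF lint_clean and run_integ THEN rollback_ready]. ⇒ new: cond_5, rollback_ready.
[3] (5) [IF rollback_ready and link_lib THEN format_ok]. ⇒ new: format_ok.
[4] (4) [IF format_ok and tag_release and run_unit THEN cache_hit]; (10) [IF src_changed and format_ok THEN cache_stale]. ⇒ new: cache_hit, cache_stale.
[5] (2) [IF tag_release and cache_hit THEN compile_a]. ⇒ new: compile_a.
[6] (6) [IF compile_a THEN artifact_signed]. ⇒ new: artifact_signed.
Closure: {artifact_signed, cache_hit, cache_stale, cfg_changed, compile_a, compile_b, compile_c, cond_5, format_ok, gen_docs, link_bin, link_lib, lint_clean, publish_ok, rollback_ready, run_integ, run_unit, src_changed, tag_release} — 19 facts.

19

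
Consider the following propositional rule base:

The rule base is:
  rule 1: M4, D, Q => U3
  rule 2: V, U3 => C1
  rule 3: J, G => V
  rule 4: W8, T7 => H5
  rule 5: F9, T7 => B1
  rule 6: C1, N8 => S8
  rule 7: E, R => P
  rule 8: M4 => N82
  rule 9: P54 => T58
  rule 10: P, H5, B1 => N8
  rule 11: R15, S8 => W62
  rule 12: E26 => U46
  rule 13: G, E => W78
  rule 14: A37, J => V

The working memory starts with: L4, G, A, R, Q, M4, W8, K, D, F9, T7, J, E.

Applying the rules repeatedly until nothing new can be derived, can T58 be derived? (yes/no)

Round 1 fires rule 1, rule 3, rule 4, rule 5, rule 7, rule 8, rule 13, giving U3, V, H5, B1, P, N82, W78.
Round 2 fires rule 2, rule 10, giving C1, N8.
Round 3 fires rule 6, giving S8.
Fixed point reached. T58 is concluded only by rule 9; rule 9 needs P54 (never derived).

no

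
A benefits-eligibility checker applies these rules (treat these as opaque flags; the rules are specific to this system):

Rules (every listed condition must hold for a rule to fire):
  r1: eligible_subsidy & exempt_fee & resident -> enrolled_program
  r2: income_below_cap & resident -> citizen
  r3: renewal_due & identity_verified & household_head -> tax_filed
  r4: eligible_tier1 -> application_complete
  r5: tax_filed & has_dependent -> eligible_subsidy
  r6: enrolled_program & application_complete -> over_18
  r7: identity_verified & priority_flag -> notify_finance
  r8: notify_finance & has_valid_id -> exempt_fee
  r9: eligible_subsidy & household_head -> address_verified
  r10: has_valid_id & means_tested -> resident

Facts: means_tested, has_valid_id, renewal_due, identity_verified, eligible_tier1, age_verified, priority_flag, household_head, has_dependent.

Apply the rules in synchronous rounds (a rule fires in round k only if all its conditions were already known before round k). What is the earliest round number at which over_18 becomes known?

4

Round 1 fires r3, r4, r7, r10, giving tax_filed, application_complete, notify_finance, resident.
Round 2 fires r5, r8, giving eligible_subsidy, exempt_fee.
Round 3 fires r1, r9, giving enrolled_program, address_verified.
Round 4 fires r6, giving over_18.
over_18 first appears in round 4.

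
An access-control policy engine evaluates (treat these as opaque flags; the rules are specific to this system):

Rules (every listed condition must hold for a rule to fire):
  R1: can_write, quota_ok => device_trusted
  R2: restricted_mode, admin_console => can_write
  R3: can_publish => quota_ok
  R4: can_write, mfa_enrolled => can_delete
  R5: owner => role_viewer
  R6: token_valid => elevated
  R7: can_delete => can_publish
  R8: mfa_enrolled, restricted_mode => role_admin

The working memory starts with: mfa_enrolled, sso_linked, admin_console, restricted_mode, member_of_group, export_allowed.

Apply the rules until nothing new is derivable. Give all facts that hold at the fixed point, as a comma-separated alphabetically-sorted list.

admin_console, can_delete, can_publish, can_write, device_trusted, export_allowed, member_of_group, mfa_enrolled, quota_ok, restricted_mode, role_admin, sso_linked

[1] R2 [restricted_mode, admin_console => can_write]; R8 [mfa_enrolled, restricted_mode => role_admin]. ⇒ new: can_write, role_admin.
[2] R4 [can_write, mfa_enrolled => can_delete]. ⇒ new: can_delete.
[3] R7 [can_delete => can_publish]. ⇒ new: can_publish.
[4] R3 [can_publish => quota_ok]. ⇒ new: quota_ok.
[5] R1 [can_write, quota_ok => device_trusted]. ⇒ new: device_trusted.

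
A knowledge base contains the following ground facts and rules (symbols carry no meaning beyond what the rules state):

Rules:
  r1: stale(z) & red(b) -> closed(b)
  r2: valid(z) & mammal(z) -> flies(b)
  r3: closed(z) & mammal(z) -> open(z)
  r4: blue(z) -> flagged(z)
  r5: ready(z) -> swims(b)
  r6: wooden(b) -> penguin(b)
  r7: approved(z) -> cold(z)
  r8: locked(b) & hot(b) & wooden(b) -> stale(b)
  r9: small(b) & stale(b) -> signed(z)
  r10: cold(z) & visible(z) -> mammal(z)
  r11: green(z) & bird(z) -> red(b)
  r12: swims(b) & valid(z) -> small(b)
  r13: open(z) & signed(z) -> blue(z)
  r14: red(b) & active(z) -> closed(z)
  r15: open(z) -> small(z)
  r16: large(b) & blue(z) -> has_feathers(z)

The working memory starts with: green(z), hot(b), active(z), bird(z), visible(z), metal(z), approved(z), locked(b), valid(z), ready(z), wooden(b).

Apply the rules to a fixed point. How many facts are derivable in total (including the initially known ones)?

25

Round 1 fires r5, r6, r7, r8, r11, giving swims(b), penguin(b), cold(z), stale(b), red(b).
Round 2 fires r10, r12, r14, giving mammal(z), small(b), closed(z).
Round 3 fires r2, r3, r9, giving flies(b), open(z), signed(z).
Round 4 fires r13, r15, giving blue(z), small(z).
Round 5 fires r4, giving flagged(z).
Closure: {active(z), approved(z), bird(z), blue(z), closed(z), cold(z), flagged(z), flies(b), green(z), hot(b), locked(b), mammal(z), metal(z), open(z), penguin(b), ready(z), red(b), signed(z), small(b), small(z), stale(b), swims(b), valid(z), visible(z), wooden(b)} — 25 facts.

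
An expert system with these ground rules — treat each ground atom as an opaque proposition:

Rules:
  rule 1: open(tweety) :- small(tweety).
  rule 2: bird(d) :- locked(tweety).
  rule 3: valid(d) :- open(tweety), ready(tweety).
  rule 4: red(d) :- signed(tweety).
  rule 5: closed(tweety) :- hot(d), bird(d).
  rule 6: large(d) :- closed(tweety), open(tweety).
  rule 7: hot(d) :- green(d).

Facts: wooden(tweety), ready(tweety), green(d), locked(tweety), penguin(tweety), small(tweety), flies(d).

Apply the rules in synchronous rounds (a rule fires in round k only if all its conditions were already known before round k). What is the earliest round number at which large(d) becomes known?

Round 1: rule 1 [open(tweety) :- small(tweety).]; rule 2 [bird(d) :- locked(tweety).]; rule 7 [hot(d) :- green(d).]. Adds open(tweety), bird(d), hot(d).
Round 2: rule 3 [valid(d) :- open(tweety), ready(tweety).]; rule 5 [closed(tweety) :- hot(d), bird(d).]. Adds valid(d), closed(tweety).
Round 3: rule 6 [large(d) :- closed(tweety), open(tweety).]. Adds large(d).
large(d) first appears in round 3.

3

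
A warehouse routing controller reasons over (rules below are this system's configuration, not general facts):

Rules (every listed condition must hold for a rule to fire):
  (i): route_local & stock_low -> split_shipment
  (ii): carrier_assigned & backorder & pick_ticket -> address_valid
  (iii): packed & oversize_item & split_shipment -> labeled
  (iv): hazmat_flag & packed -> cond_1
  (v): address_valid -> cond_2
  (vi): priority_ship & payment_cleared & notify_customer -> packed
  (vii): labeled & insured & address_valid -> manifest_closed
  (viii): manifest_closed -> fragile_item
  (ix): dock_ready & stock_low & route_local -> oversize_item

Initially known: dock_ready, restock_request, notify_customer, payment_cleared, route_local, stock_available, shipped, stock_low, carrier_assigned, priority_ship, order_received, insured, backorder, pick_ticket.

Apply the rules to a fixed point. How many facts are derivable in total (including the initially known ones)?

Round 1: (i) [route_local & stock_low -> split_shipment]; (ii) [carrier_assigned & backorder & pick_ticket -> address_valid]; (vi) [priority_ship & payment_cleared & notify_customer -> packed]; (ix) [dock_ready & stock_low & route_local -> oversize_item]. New: split_shipment, address_valid, packed, oversize_item.
Round 2: (iii) [packed & oversize_item & split_shipment -> labeled]; (v) [address_valid -> cond_2]. New: labeled, cond_2.
Round 3: (vii) [labeled & insured & address_valid -> manifest_closed]. New: manifest_closed.
Round 4: (viii) [manifest_closed -> fragile_item]. New: fragile_item.
Closure: {address_valid, backorder, carrier_assigned, cond_2, dock_ready, fragile_item, insured, labeled, manifest_closed, notify_customer, order_received, oversize_item, packed, payment_cleared, pick_ticket, priority_ship, restock_request, route_local, shipped, split_shipment, stock_available, stock_low} — 22 facts.

22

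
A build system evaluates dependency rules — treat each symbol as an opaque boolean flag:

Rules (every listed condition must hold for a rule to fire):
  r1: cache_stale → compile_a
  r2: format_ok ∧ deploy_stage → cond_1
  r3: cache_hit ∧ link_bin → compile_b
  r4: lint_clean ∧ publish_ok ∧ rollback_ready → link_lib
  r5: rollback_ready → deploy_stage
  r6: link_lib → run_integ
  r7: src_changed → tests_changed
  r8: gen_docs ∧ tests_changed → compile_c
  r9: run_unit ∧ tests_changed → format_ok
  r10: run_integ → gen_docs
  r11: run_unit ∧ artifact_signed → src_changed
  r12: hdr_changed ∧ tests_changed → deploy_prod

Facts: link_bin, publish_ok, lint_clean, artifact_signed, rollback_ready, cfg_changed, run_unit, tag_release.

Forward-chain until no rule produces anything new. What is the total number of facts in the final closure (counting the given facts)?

17

Round 1 — r4, r5, r11, derive link_lib, deploy_stage, src_changed.
Round 2 — r6, r7, derive run_integ, tests_changed.
Round 3 — r9, r10, derive format_ok, gen_docs.
Round 4 — r2, r8, derive cond_1, compile_c.
Closure: {artifact_signed, cfg_changed, compile_c, cond_1, deploy_stage, format_ok, gen_docs, link_bin, link_lib, lint_clean, publish_ok, rollback_ready, run_integ, run_unit, src_changed, tag_release, tests_changed} — 17 facts.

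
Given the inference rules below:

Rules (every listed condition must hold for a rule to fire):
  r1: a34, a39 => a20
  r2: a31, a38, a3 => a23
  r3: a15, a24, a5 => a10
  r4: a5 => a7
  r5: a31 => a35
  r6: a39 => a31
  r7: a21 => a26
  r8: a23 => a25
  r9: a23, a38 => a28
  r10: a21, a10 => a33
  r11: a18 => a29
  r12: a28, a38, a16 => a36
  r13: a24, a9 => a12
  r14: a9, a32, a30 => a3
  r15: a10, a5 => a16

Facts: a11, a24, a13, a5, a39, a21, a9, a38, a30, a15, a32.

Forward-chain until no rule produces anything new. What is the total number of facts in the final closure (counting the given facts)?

24

Round 1: r3 [a15, a24, a5 => a10]; r4 [a5 => a7]; r6 [a39 => a31]; r7 [a21 => a26]; r13 [a24, a9 => a12]; r14 [a9, a32, a30 => a3]. Adds a10, a7, a31, a26, a12, a3.
Round 2: r2 [a31, a38, a3 => a23]; r5 [a31 => a35]; r10 [a21, a10 => a33]; r15 [a10, a5 => a16]. Adds a23, a35, a33, a16.
Round 3: r8 [a23 => a25]; r9 [a23, a38 => a28]. Adds a25, a28.
Round 4: r12 [a28, a38, a16 => a36]. Adds a36.
Closure: {a10, a11, a12, a13, a15, a16, a21, a23, a24, a25, a26, a28, a3, a30, a31, a32, a33, a35, a36, a38, a39, a5, a7, a9} — 24 facts.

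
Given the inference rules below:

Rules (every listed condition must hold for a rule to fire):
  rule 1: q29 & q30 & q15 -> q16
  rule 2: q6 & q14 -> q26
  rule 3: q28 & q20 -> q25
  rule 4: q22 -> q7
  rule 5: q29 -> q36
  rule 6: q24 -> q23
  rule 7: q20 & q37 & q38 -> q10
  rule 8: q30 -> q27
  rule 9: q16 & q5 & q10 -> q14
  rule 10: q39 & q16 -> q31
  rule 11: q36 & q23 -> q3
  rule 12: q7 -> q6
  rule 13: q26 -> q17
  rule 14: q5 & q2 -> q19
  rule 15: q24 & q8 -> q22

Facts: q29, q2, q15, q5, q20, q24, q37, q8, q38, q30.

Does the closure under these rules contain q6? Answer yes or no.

yes

Round 1 — rule 1, rule 5, rule 6, rule 7, rule 8, rule 14, rule 15, derive q16, q36, q23, q10, q27, q19, q22.
Round 2 — rule 4, rule 9, rule 11, derive q7, q14, q3.
Round 3 — rule 12, derive q6.
Round 4 — rule 2, derive q26.
Round 5 — rule 13, derive q17.
q6 appears in round 3, so it is derivable.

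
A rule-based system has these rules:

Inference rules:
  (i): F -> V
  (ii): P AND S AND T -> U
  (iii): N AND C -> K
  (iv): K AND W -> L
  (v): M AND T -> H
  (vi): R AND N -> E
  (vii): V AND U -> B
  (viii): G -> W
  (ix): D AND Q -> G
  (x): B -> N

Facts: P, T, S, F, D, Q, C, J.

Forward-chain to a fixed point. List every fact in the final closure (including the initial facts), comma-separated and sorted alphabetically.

[1] (i) [F -> V]; (ii) [P AND S AND T -> U]; (ix) [D AND Q -> G]. ⇒ new: V, U, G.
[2] (vii) [V AND U -> B]; (viii) [G -> W]. ⇒ new: B, W.
[3] (x) [B -> N]. ⇒ new: N.
[4] (iii) [N AND C -> K]. ⇒ new: K.
[5] (iv) [K AND W -> L]. ⇒ new: L.

B, C, D, F, G, J, K, L, N, P, Q, S, T, U, V, W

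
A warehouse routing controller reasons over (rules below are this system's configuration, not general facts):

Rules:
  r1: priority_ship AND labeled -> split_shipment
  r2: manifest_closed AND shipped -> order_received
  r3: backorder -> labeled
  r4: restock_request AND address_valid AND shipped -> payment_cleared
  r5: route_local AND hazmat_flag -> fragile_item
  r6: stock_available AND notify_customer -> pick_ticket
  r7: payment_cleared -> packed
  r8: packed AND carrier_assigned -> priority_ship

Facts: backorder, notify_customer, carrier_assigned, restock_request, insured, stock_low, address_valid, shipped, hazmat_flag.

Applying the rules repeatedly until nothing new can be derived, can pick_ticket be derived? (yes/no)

no

Round 1: r3 [backorder -> labeled]; r4 [restock_request AND address_valid AND shipped -> payment_cleared]. Adds labeled, payment_cleared.
Round 2: r7 [payment_cleared -> packed]. Adds packed.
Round 3: r8 [packed AND carrier_assigned -> priority_ship]. Adds priority_ship.
Round 4: r1 [priority_ship AND labeled -> split_shipment]. Adds split_shipment.
Fixed point reached. pick_ticket is concluded only by r6; r6 needs stock_available (never derived).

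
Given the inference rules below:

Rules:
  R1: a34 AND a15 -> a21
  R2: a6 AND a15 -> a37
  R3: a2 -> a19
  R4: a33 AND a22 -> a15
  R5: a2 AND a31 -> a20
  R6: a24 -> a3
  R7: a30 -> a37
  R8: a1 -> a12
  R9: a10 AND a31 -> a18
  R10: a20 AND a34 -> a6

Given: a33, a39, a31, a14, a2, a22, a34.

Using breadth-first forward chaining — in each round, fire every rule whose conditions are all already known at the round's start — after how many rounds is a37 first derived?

3

Round 1: R3 [a2 -> a19]; R4 [a33 AND a22 -> a15]; R5 [a2 AND a31 -> a20]. New: a19, a15, a20.
Round 2: R1 [a34 AND a15 -> a21]; R10 [a20 AND a34 -> a6]. New: a21, a6.
Round 3: R2 [a6 AND a15 -> a37]. New: a37.
a37 first appears in round 3.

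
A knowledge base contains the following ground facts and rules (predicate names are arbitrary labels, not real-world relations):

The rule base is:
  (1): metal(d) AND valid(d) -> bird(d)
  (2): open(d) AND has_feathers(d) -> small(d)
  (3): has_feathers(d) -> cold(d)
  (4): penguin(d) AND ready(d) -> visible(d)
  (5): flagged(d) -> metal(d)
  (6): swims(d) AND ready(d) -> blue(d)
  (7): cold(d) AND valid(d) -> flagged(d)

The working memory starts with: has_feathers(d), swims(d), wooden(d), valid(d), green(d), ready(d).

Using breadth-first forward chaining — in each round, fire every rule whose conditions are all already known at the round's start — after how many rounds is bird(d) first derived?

[1] (3) [has_feathers(d) -> cold(d)]; (6) [swims(d) AND ready(d) -> blue(d)]. ⇒ new: cold(d), blue(d).
[2] (7) [cold(d) AND valid(d) -> flagged(d)]. ⇒ new: flagged(d).
[3] (5) [flagged(d) -> metal(d)]. ⇒ new: metal(d).
[4] (1) [metal(d) AND valid(d) -> bird(d)]. ⇒ new: bird(d).
bird(d) first appears in round 4.

4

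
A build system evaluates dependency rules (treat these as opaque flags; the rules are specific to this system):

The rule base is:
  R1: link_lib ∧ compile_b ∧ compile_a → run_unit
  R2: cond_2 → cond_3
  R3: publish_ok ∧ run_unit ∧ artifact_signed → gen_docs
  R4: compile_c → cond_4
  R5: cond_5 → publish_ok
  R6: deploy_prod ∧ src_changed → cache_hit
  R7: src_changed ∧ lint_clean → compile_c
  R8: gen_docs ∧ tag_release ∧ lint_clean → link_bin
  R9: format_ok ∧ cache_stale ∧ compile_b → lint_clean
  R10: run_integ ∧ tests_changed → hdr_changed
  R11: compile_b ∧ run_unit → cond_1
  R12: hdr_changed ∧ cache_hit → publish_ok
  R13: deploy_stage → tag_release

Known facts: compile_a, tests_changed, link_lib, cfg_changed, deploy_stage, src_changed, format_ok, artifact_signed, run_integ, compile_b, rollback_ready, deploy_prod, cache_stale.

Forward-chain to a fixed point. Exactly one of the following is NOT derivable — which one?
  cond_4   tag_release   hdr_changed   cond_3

cond_3

Round 1: R1 [link_lib ∧ compile_b ∧ compile_a → run_unit]; R6 [deploy_prod ∧ src_changed → cache_hit]; R9 [format_ok ∧ cache_stale ∧ compile_b → lint_clean]; R10 [run_integ ∧ tests_changed → hdr_changed]; R13 [deploy_stage → tag_release]. New: run_unit, cache_hit, lint_clean, hdr_changed, tag_release.
Round 2: R7 [src_changed ∧ lint_clean → compile_c]; R11 [compile_b ∧ run_unit → cond_1]; R12 [hdr_changed ∧ cache_hit → publish_ok]. New: compile_c, cond_1, publish_ok.
Round 3: R3 [publish_ok ∧ run_unit ∧ artifact_signed → gen_docs]; R4 [compile_c → cond_4]. New: gen_docs, cond_4.
Round 4: R8 [gen_docs ∧ tag_release ∧ lint_clean → link_bin]. New: link_bin.
Derived: hdr_changed (round 1), cond_4 (round 3), tag_release (round 1). cond_3 never appears in any round.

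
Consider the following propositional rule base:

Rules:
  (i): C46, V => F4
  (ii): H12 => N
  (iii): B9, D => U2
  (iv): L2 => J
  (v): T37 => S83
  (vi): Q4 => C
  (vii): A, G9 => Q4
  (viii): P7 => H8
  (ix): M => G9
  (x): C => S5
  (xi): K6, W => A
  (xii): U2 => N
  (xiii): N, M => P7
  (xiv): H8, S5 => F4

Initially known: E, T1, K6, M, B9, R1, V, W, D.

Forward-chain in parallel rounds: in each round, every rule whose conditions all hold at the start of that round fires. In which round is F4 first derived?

[1] (iii) [B9, D => U2]; (ix) [M => G9]; (xi) [K6, W => A]. ⇒ new: U2, G9, A.
[2] (vii) [A, G9 => Q4]; (xii) [U2 => N]. ⇒ new: Q4, N.
[3] (vi) [Q4 => C]; (xiii) [N, M => P7]. ⇒ new: C, P7.
[4] (viii) [P7 => H8]; (x) [C => S5]. ⇒ new: H8, S5.
[5] (xiv) [H8, S5 => F4]. ⇒ new: F4.
F4 first appears in round 5.

5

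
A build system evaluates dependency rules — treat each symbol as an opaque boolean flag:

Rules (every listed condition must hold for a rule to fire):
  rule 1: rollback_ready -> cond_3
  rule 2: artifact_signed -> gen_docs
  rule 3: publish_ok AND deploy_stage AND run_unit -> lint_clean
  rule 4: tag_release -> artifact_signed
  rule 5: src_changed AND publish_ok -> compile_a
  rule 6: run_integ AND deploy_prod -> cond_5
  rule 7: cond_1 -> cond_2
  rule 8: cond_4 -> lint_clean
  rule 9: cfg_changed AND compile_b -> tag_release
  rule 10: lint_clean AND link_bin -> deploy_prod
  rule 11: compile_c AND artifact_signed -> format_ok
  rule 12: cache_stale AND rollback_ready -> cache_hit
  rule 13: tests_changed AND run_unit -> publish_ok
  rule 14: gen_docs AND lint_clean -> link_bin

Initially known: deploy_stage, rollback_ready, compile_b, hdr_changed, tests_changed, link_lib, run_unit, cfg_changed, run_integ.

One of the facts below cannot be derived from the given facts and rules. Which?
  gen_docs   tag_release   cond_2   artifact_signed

Round 1 — rule 1, rule 9, rule 13, derive cond_3, tag_release, publish_ok.
Round 2 — rule 3, rule 4, derive lint_clean, artifact_signed.
Round 3 — rule 2, derive gen_docs.
Round 4 — rule 14, derive link_bin.
Round 5 — rule 10, derive deploy_prod.
Round 6 — rule 6, derive cond_5.
Derived: artifact_signed (round 2), tag_release (round 1), gen_docs (round 3). cond_2 never appears in any round.

cond_2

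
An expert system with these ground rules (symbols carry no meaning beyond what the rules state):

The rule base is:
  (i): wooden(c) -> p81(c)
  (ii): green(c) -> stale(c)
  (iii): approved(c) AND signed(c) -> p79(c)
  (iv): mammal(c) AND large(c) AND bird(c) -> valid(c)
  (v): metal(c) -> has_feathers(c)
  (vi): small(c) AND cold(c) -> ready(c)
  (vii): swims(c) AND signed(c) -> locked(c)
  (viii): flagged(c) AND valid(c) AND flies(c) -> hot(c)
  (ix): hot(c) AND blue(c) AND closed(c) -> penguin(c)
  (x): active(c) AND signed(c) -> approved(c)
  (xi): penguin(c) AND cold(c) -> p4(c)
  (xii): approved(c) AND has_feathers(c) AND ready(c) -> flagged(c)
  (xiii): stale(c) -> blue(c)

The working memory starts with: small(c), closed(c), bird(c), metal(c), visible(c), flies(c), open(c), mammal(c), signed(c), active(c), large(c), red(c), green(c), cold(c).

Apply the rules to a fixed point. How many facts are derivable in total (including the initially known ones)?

[1] (ii) [green(c) -> stale(c)]; (iv) [mammal(c) AND large(c) AND bird(c) -> valid(c)]; (v) [metal(c) -> has_feathers(c)]; (vi) [small(c) AND cold(c) -> ready(c)]; (x) [active(c) AND signed(c) -> approved(c)]. ⇒ new: stale(c), valid(c), has_feathers(c), ready(c), approved(c).
[2] (iii) [approved(c) AND signed(c) -> p79(c)]; (xii) [approved(c) AND has_feathers(c) AND ready(c) -> flagged(c)]; (xiii) [stale(c) -> blue(c)]. ⇒ new: p79(c), flagged(c), blue(c).
[3] (viii) [flagged(c) AND valid(c) AND flies(c) -> hot(c)]. ⇒ new: hot(c).
[4] (ix) [hot(c) AND blue(c) AND closed(c) -> penguin(c)]. ⇒ new: penguin(c).
[5] (xi) [penguin(c) AND cold(c) -> p4(c)]. ⇒ new: p4(c).
Closure: {active(c), approved(c), bird(c), blue(c), closed(c), cold(c), flagged(c), flies(c), green(c), has_feathers(c), hot(c), large(c), mammal(c), metal(c), open(c), p4(c), p79(c), penguin(c), ready(c), red(c), signed(c), small(c), stale(c), valid(c), visible(c)} — 25 facts.

25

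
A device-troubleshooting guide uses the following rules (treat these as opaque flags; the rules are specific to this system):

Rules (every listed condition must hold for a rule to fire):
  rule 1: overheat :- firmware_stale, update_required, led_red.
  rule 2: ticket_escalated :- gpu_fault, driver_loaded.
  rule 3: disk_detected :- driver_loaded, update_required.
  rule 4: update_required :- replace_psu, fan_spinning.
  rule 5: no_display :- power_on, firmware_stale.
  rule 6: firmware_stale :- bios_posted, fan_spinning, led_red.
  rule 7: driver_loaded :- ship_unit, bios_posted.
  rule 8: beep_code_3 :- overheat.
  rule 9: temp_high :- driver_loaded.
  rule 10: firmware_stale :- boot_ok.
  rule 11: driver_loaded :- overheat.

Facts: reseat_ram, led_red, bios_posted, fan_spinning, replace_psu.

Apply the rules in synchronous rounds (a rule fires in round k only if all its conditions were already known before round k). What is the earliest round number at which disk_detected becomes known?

4

Round 1 — rule 4, rule 6, derive update_required, firmware_stale.
Round 2 — rule 1, derive overheat.
Round 3 — rule 8, rule 11, derive beep_code_3, driver_loaded.
Round 4 — rule 3, rule 9, derive disk_detected, temp_high.
disk_detected first appears in round 4.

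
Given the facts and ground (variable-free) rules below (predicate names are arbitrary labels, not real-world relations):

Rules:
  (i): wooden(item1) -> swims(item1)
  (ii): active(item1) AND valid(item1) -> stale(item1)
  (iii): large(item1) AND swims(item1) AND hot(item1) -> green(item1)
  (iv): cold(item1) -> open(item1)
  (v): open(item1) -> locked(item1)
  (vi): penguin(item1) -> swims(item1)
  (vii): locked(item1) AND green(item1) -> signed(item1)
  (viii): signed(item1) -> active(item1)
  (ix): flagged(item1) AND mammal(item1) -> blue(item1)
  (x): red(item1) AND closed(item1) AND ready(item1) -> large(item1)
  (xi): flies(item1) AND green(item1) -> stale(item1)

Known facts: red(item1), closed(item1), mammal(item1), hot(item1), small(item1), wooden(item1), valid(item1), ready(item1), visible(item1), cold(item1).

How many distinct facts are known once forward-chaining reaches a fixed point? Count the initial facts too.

Round 1 — (i), (iv), (x), derive swims(item1), open(item1), large(item1).
Round 2 — (iii), (v), derive green(item1), locked(item1).
Round 3 — (vii), derive signed(item1).
Round 4 — (viii), derive active(item1).
Round 5 — (ii), derive stale(item1).
Closure: {active(item1), closed(item1), cold(item1), green(item1), hot(item1), large(item1), locked(item1), mammal(item1), open(item1), ready(item1), red(item1), signed(item1), small(item1), stale(item1), swims(item1), valid(item1), visible(item1), wooden(item1)} — 18 facts.

18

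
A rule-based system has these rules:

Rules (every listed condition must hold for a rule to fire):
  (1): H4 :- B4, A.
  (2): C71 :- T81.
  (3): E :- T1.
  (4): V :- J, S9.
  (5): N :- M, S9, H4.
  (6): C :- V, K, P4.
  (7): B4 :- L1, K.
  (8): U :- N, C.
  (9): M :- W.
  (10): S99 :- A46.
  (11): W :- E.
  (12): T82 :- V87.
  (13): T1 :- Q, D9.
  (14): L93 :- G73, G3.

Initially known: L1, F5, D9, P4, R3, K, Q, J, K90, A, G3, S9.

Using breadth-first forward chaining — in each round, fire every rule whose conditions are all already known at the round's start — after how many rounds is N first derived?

Round 1 fires (4), (7), (13), giving V, B4, T1.
Round 2 fires (1), (3), (6), giving H4, E, C.
Round 3 fires (11), giving W.
Round 4 fires (9), giving M.
Round 5 fires (5), giving N.
N first appears in round 5.

5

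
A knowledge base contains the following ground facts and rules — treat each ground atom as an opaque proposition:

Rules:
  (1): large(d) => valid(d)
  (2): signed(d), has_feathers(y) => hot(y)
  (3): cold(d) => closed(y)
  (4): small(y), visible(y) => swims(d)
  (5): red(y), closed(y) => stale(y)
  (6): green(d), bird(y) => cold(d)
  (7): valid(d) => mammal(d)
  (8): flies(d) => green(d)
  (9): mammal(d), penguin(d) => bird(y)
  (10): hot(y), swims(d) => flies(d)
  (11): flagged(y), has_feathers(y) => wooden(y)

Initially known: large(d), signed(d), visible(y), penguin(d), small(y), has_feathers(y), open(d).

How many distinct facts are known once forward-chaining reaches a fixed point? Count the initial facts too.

16

Round 1 — (1), (2), (4), derive valid(d), hot(y), swims(d).
Round 2 — (7), (10), derive mammal(d), flies(d).
Round 3 — (8), (9), derive green(d), bird(y).
Round 4 — (6), derive cold(d).
Round 5 — (3), derive closed(y).
Closure: {bird(y), closed(y), cold(d), flies(d), green(d), has_feathers(y), hot(y), large(d), mammal(d), open(d), penguin(d), signed(d), small(y), swims(d), valid(d), visible(y)} — 16 facts.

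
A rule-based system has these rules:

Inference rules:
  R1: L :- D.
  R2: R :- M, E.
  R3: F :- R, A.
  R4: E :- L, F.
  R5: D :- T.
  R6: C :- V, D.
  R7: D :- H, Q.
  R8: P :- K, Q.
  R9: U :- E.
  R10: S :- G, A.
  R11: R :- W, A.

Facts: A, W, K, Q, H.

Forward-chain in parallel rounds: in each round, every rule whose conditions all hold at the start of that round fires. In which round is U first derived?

4

Round 1 — R7, R8, R11, derive D, P, R.
Round 2 — R1, R3, derive L, F.
Round 3 — R4, derive E.
Round 4 — R9, derive U.
U first appears in round 4.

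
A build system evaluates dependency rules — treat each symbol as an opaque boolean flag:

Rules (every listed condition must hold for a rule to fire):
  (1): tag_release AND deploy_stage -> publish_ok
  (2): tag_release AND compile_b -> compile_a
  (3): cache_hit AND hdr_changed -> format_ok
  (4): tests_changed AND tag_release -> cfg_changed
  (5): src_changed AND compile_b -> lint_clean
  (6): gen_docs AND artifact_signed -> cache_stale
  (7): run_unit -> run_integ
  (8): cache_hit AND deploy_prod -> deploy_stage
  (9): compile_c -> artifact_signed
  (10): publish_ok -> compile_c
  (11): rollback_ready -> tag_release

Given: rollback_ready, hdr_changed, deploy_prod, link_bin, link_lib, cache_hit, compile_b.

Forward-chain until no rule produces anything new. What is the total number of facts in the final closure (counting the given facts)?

14

Round 1 — (3), (8), (11), derive format_ok, deploy_stage, tag_release.
Round 2 — (1), (2), derive publish_ok, compile_a.
Round 3 — (10), derive compile_c.
Round 4 — (9), derive artifact_signed.
Closure: {artifact_signed, cache_hit, compile_a, compile_b, compile_c, deploy_prod, deploy_stage, format_ok, hdr_changed, link_bin, link_lib, publish_ok, rollback_ready, tag_release} — 14 facts.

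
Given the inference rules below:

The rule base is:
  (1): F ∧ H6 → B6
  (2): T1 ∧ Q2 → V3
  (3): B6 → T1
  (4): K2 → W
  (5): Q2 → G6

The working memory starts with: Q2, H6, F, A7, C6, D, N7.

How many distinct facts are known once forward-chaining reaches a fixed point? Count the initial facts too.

Round 1 fires (1), (5), giving B6, G6.
Round 2 fires (3), giving T1.
Round 3 fires (2), giving V3.
Closure: {A7, B6, C6, D, F, G6, H6, N7, Q2, T1, V3} — 11 facts.

11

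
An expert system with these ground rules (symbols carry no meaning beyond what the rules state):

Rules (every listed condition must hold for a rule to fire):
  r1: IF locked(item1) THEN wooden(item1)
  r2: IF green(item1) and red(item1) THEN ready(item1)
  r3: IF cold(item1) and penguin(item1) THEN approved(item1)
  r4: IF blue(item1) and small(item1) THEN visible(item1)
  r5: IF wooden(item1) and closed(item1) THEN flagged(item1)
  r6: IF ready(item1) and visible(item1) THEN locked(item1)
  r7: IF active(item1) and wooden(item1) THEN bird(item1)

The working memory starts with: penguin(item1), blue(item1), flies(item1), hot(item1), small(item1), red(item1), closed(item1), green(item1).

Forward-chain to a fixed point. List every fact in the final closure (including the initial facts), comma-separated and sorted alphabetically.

blue(item1), closed(item1), flagged(item1), flies(item1), green(item1), hot(item1), locked(item1), penguin(item1), ready(item1), red(item1), small(item1), visible(item1), wooden(item1)

Round 1 fires r2, r4, giving ready(item1), visible(item1).
Round 2 fires r6, giving locked(item1).
Round 3 fires r1, giving wooden(item1).
Round 4 fires r5, giving flagged(item1).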